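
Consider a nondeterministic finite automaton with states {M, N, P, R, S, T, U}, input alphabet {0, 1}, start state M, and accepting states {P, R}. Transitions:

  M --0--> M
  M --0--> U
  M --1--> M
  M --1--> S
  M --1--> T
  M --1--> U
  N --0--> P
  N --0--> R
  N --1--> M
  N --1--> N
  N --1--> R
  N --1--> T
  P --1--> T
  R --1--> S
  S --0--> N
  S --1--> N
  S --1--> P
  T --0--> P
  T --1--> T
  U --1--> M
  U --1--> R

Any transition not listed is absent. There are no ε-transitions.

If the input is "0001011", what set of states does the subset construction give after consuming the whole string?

{M, N, P, R, S, T, U}

Start in {M}.
Read '0': M→{M, U}; now {M, U}.
Read '0': M→{M, U}, U→∅; now {M, U}.
Read '0': M→{M, U}, U→∅; now {M, U}.
Read '1': M→{M, S, T, U}, U→{M, R}; now {M, R, S, T, U}.
Read '0': M→{M, U}, R→∅, S→{N}, T→{P}, U→∅; now {M, N, P, U}.
Read '1': M→{M, S, T, U}, N→{M, N, R, T}, P→{T}, U→{M, R}; now {M, N, R, S, T, U}.
Read '1': M→{M, S, T, U}, N→{M, N, R, T}, R→{S}, S→{N, P}, T→{T}, U→{M, R}; now {M, N, P, R, S, T, U}.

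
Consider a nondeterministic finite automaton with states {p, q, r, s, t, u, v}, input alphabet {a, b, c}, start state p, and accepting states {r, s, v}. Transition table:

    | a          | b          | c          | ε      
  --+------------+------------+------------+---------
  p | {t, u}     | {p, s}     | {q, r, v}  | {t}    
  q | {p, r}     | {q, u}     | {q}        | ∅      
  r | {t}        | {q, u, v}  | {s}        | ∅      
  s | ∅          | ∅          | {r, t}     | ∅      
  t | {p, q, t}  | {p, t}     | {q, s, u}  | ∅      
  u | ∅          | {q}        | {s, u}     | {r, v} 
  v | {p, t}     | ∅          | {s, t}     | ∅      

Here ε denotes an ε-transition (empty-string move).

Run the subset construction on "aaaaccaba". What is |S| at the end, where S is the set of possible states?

6

Start: ε-closure({p}) = {p, t}.
Read 'a': {p, t} → {p, q, r, t, u, v}.
Read 'a': {p, q, r, t, u, v} → {p, q, r, t, u, v}.
Read 'a': {p, q, r, t, u, v} → {p, q, r, t, u, v}.
Read 'a': {p, q, r, t, u, v} → {p, q, r, t, u, v}.
Read 'c': {p, q, r, t, u, v} → {q, r, s, t, u, v}.
Read 'c': {q, r, s, t, u, v} → {q, r, s, t, u, v}.
Read 'a': {q, r, s, t, u, v} → {p, q, r, t}.
Read 'b': {p, q, r, t} → {p, q, r, s, t, u, v}.
Read 'a': {p, q, r, s, t, u, v} → {p, q, r, t, u, v}.
That set has 6 states.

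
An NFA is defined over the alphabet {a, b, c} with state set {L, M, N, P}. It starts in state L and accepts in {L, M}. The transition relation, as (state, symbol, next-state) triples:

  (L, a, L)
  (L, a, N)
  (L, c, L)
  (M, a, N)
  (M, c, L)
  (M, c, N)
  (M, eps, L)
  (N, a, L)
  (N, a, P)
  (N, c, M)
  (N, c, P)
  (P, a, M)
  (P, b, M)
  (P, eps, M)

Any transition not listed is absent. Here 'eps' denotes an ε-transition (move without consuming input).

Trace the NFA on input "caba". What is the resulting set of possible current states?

Start in {L}.
Read 'c': {L} → {L}.
Read 'a': {L} → {L, N}.
Read 'b': {L, N} → ∅.
The set is empty and remains empty for the remaining 1 symbol.

∅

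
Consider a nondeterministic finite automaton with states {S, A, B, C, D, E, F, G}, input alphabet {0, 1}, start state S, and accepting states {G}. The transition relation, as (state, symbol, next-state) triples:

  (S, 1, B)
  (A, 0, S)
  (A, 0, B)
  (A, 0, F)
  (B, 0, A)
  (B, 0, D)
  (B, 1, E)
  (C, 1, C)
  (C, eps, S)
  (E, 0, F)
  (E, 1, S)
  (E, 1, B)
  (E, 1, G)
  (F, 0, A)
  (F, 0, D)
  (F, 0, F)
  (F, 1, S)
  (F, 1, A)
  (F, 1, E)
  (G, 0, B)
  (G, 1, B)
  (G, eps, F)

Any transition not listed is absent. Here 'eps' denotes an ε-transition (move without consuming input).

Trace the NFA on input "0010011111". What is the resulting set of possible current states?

∅

Start in {S}.
Read '0': S→∅; now ∅.
The set is empty and remains empty for the remaining 9 symbols.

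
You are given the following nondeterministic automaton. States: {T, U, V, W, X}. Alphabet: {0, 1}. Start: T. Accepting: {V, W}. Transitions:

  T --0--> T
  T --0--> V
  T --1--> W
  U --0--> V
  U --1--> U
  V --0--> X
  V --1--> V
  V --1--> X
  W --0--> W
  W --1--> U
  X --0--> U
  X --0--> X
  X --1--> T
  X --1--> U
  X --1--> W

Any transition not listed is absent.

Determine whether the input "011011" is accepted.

Yes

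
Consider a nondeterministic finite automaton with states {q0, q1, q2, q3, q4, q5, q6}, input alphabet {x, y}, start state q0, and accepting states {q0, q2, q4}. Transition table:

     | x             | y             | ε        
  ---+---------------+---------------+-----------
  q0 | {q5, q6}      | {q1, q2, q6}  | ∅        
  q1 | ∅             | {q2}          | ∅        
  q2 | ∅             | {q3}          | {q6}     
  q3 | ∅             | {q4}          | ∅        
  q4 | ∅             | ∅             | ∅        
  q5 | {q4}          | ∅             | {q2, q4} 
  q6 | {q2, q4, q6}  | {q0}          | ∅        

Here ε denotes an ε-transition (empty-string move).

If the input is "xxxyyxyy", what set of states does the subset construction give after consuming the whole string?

{q1, q2, q4, q6}

Start in {q0}.
Read 'x': q0→{q5, q6}; union {q5, q6}; ε-closure = {q2, q4, q5, q6}.
Read 'x': q2→∅, q4→∅, q5→{q4}, q6→{q2, q4, q6}; now {q2, q4, q6}.
Read 'x': q2→∅, q4→∅, q6→{q2, q4, q6}; now {q2, q4, q6}.
Read 'y': q2→{q3}, q4→∅, q6→{q0}; now {q0, q3}.
Read 'y': q0→{q1, q2, q6}, q3→{q4}; now {q1, q2, q4, q6}.
Read 'x': q1→∅, q2→∅, q4→∅, q6→{q2, q4, q6}; now {q2, q4, q6}.
Read 'y': q2→{q3}, q4→∅, q6→{q0}; now {q0, q3}.
Read 'y': q0→{q1, q2, q6}, q3→{q4}; now {q1, q2, q4, q6}.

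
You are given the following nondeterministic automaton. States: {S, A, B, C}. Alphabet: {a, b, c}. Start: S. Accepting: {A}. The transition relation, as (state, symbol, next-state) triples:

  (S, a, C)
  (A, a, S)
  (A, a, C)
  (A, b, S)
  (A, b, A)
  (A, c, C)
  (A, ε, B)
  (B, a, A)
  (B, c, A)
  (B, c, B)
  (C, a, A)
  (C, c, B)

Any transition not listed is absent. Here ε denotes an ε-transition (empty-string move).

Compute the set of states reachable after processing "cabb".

∅

Start in {S}.
Read 'c': {S} → ∅.
The set is empty and remains empty for the remaining 3 symbols.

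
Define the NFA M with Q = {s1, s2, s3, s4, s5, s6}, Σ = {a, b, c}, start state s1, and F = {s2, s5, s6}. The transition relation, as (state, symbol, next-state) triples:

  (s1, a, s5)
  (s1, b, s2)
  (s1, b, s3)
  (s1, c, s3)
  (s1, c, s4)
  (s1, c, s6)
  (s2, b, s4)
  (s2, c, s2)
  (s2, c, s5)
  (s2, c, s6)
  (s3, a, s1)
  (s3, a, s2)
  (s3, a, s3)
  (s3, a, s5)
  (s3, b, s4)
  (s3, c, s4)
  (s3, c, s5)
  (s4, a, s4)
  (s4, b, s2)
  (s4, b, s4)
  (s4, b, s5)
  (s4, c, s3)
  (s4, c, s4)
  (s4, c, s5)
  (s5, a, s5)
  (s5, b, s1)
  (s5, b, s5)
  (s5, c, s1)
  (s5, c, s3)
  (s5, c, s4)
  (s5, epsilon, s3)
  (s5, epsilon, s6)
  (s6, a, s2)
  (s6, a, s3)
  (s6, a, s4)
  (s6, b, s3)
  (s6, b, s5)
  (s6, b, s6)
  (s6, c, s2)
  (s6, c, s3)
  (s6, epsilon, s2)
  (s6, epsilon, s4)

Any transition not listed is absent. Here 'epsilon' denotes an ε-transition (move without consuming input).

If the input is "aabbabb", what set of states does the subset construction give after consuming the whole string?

{s1, s2, s3, s4, s5, s6}

Start in {s1}.
Read 'a': {s1} → {s2, s3, s4, s5, s6}.
Read 'a': {s2, s3, s4, s5, s6} → {s1, s2, s3, s4, s5, s6}.
Read 'b': {s1, s2, s3, s4, s5, s6} → {s1, s2, s3, s4, s5, s6}.
Read 'b': {s1, s2, s3, s4, s5, s6} → {s1, s2, s3, s4, s5, s6}.
Read 'a': {s1, s2, s3, s4, s5, s6} → {s1, s2, s3, s4, s5, s6}.
Read 'b': {s1, s2, s3, s4, s5, s6} → {s1, s2, s3, s4, s5, s6}.
Read 'b': {s1, s2, s3, s4, s5, s6} → {s1, s2, s3, s4, s5, s6}.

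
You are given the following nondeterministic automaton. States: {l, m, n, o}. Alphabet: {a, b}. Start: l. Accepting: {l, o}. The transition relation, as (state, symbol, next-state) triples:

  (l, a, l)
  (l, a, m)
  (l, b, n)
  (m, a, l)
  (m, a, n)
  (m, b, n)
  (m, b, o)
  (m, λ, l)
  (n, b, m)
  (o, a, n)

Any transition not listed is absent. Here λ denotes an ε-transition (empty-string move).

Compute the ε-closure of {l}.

Begin with {l}.
No ε-moves leave this set, so the closure equals the set itself.

{l}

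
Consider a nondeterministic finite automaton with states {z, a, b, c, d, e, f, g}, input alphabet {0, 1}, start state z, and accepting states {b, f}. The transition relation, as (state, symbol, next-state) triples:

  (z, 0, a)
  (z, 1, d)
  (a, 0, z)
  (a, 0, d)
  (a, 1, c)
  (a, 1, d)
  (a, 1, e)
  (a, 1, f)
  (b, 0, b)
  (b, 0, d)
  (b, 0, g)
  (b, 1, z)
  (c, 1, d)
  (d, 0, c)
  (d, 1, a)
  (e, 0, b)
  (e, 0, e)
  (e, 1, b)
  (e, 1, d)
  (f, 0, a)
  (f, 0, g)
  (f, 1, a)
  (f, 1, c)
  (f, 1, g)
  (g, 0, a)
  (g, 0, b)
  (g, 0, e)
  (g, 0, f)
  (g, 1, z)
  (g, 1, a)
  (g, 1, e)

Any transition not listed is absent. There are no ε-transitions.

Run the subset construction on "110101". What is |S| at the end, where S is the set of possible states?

2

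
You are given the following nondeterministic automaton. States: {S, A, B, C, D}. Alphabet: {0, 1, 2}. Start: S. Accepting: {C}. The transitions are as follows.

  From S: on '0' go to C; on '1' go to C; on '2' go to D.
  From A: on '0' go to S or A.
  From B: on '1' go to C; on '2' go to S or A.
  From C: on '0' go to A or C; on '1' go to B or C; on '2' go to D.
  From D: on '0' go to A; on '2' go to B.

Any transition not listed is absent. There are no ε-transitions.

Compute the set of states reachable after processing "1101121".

{C}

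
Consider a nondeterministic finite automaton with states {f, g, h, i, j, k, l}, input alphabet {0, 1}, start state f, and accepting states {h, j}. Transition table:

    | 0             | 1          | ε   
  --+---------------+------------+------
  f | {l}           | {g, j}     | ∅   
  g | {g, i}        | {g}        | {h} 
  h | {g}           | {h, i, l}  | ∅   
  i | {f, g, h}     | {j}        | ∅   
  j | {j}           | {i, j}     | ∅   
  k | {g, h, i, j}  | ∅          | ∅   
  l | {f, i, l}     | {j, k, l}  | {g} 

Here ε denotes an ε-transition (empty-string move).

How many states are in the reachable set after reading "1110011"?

6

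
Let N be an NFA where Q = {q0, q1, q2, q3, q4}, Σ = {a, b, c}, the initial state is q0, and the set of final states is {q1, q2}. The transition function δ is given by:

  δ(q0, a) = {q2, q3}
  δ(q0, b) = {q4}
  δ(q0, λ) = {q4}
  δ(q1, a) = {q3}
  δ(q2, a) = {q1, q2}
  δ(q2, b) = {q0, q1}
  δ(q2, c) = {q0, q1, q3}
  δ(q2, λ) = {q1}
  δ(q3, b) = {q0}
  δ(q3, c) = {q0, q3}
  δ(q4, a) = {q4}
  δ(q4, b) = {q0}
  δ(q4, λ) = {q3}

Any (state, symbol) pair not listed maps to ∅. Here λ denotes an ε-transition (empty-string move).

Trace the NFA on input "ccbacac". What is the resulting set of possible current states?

Start: ε-closure({q0}) = {q0, q3, q4}.
Read 'c': {q0, q3, q4} → {q0, q3, q4}.
Read 'c': {q0, q3, q4} → {q0, q3, q4}.
Read 'b': {q0, q3, q4} → {q0, q3, q4}.
Read 'a': {q0, q3, q4} → {q1, q2, q3, q4}.
Read 'c': {q1, q2, q3, q4} → {q0, q1, q3, q4}.
Read 'a': {q0, q1, q3, q4} → {q1, q2, q3, q4}.
Read 'c': {q1, q2, q3, q4} → {q0, q1, q3, q4}.

{q0, q1, q3, q4}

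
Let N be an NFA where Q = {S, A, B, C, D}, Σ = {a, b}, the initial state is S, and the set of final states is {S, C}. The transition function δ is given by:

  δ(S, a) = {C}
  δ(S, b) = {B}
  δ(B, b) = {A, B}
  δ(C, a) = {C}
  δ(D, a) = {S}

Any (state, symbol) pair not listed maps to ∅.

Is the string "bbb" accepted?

No

Start in {S}.
Read 'b': S→{B}; now {B}.
Read 'b': B→{A, B}; now {A, B}.
Read 'b': A→∅, B→{A, B}; now {A, B}.
The final set {A, B} contains no accepting state.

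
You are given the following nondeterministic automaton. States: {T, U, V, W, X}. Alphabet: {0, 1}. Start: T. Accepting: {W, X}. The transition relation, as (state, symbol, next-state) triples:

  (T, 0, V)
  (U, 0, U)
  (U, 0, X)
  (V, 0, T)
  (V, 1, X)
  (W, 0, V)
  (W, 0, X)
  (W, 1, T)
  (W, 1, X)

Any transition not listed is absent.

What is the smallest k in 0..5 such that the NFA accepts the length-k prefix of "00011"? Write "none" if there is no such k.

4

Start in {T}.
Read '0': {T} → {V}.
Read '0': {V} → {T}.
Read '0': {T} → {V}.
Read '1': {V} → {X}.
None of the earlier sets intersect F, but {X} does.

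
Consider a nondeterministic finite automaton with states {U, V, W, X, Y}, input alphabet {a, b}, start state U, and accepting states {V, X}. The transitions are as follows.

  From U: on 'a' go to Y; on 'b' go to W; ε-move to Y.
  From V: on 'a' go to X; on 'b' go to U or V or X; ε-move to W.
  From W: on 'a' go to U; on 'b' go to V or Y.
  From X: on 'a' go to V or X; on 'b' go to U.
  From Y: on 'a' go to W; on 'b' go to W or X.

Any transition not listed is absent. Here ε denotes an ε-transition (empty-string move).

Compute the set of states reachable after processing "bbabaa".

Start: ε-closure({U}) = {U, Y}.
Read 'b': U→{W}, Y→{W, X}; now {W, X}.
Read 'b': W→{V, Y}, X→{U}; union {U, V, Y}; ε-closure = {U, V, W, Y}.
Read 'a': U→{Y}, V→{X}, W→{U}, Y→{W}; now {U, W, X, Y}.
Read 'b': U→{W}, W→{V, Y}, X→{U}, Y→{W, X}; now {U, V, W, X, Y}.
Read 'a': U→{Y}, V→{X}, W→{U}, X→{V, X}, Y→{W}; now {U, V, W, X, Y}.
Read 'a': U→{Y}, V→{X}, W→{U}, X→{V, X}, Y→{W}; now {U, V, W, X, Y}.

{U, V, W, X, Y}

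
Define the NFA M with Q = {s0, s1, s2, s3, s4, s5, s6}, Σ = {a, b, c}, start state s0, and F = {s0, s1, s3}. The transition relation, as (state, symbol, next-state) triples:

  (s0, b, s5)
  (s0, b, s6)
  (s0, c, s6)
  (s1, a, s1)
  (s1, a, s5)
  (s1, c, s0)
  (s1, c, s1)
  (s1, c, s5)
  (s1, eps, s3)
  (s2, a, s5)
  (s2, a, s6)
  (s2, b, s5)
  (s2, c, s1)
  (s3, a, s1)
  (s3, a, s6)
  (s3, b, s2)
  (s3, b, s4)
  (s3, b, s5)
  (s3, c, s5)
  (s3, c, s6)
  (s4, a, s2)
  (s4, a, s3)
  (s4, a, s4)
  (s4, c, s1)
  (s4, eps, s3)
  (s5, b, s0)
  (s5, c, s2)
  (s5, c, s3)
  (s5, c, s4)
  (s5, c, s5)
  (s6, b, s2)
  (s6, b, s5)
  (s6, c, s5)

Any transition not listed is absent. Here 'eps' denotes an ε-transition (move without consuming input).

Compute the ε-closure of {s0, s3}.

{s0, s3}

Begin with {s0, s3}.
No ε-moves leave this set, so the closure equals the set itself.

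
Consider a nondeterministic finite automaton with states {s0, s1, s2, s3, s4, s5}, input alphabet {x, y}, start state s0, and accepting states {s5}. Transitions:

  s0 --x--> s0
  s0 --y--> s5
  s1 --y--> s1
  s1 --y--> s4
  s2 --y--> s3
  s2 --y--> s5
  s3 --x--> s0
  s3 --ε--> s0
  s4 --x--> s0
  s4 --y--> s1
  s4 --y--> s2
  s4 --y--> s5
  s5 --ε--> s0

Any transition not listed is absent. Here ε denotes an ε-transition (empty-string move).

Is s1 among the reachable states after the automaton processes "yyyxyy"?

No

Start in {s0}.
Read 'y': s0→{s5}; union {s5}; ε-closure = {s0, s5}.
Read 'y': s0→{s5}, s5→∅; union {s5}; ε-closure = {s0, s5}.
Read 'y': s0→{s5}, s5→∅; union {s5}; ε-closure = {s0, s5}.
Read 'x': s0→{s0}, s5→∅; now {s0}.
Read 'y': s0→{s5}; union {s5}; ε-closure = {s0, s5}.
Read 'y': s0→{s5}, s5→∅; union {s5}; ε-closure = {s0, s5}.
State s1 is not in {s0, s5}.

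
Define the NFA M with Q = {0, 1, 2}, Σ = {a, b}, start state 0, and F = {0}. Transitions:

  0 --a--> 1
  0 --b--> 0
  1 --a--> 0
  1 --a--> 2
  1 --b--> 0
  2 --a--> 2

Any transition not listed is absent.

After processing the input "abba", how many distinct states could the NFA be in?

1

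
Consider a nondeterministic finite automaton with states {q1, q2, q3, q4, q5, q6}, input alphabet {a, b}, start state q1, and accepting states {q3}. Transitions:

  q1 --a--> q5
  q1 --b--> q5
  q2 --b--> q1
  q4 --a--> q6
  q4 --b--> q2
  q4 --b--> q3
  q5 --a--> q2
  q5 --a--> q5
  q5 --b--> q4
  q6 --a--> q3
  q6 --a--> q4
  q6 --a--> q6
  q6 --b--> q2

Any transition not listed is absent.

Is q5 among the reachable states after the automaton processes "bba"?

Start in {q1}.
Read 'b': q1→{q5}; now {q5}.
Read 'b': q5→{q4}; now {q4}.
Read 'a': q4→{q6}; now {q6}.
State q5 is not in {q6}.

No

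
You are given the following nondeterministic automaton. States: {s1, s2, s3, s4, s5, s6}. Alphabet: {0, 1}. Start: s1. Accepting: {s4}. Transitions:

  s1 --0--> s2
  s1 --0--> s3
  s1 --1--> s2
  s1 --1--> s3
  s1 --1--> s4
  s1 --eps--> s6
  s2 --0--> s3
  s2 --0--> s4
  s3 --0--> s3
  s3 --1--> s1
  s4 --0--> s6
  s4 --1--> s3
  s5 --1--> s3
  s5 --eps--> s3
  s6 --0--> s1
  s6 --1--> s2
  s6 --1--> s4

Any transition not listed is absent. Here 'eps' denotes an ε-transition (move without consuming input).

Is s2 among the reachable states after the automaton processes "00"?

Yes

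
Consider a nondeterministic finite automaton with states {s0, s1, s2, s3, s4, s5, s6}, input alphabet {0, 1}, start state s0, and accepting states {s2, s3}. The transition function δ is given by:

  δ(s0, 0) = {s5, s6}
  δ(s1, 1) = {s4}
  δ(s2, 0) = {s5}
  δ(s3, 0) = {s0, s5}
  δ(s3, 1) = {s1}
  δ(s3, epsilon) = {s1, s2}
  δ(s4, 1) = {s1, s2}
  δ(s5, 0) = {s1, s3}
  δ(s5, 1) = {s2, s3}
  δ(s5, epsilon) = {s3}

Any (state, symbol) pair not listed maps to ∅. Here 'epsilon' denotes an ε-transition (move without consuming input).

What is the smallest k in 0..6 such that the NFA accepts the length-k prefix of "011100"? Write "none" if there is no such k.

Start in {s0}.
Read '0': {s0} → {s1, s2, s3, s5, s6}.
None of the earlier sets intersect F, but {s1, s2, s3, s5, s6} does.

1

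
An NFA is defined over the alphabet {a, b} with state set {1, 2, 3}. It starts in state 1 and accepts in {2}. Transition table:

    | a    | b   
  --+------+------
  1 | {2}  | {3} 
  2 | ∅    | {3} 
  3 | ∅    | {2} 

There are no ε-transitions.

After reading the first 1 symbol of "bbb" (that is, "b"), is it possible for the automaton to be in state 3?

Start in {1}.
Read 'b': 1→{3}; now {3}.
State 3 is in {3}.

Yes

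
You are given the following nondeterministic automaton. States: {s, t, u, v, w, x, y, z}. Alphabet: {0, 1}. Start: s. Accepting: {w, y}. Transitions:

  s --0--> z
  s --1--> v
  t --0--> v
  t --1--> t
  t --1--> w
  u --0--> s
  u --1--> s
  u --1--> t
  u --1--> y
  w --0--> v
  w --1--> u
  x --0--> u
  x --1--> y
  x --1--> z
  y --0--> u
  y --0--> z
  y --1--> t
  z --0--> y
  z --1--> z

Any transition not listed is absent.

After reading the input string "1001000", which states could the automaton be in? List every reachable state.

Start in {s}.
Read '1': s→{v}; now {v}.
Read '0': v→∅; now ∅.
The set is empty and remains empty for the remaining 5 symbols.

∅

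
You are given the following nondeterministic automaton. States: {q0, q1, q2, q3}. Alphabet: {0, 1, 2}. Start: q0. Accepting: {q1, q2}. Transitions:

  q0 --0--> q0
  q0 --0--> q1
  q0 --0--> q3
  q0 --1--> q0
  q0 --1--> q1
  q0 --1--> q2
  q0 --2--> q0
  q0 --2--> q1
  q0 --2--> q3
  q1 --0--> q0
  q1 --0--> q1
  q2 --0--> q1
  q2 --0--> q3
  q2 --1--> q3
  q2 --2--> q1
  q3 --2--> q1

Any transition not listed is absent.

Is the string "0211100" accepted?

Start in {q0}.
Read '0': {q0} → {q0, q1, q3}.
Read '2': {q0, q1, q3} → {q0, q1, q3}.
Read '1': {q0, q1, q3} → {q0, q1, q2}.
Read '1': {q0, q1, q2} → {q0, q1, q2, q3}.
Read '1': {q0, q1, q2, q3} → {q0, q1, q2, q3}.
Read '0': {q0, q1, q2, q3} → {q0, q1, q3}.
Read '0': {q0, q1, q3} → {q0, q1, q3}.
The final set {q0, q1, q3} contains the accepting state q1.

Yes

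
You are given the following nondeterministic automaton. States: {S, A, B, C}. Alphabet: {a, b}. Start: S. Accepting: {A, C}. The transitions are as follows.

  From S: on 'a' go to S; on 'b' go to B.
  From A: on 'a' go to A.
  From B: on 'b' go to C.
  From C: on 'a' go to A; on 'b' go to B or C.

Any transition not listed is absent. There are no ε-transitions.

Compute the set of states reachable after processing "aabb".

{C}

Start in {S}.
Read 'a': {S} → {S}.
Read 'a': {S} → {S}.
Read 'b': {S} → {B}.
Read 'b': {B} → {C}.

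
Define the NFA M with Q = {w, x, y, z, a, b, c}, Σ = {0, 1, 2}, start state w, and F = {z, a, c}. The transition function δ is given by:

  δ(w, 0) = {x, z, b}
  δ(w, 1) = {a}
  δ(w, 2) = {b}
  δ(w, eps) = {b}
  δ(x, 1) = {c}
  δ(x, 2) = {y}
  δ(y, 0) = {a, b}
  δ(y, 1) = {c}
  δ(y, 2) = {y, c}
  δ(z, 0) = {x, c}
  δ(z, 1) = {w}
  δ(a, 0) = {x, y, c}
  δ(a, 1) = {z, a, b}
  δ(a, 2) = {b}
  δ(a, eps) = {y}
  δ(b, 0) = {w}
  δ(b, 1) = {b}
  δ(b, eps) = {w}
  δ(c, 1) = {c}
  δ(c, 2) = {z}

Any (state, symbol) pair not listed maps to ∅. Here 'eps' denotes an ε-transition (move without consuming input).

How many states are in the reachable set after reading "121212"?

5

Start: ε-closure({w}) = {w, b}.
Read '1': w→{a}, b→{b}; union {a, b}; ε-closure = {w, y, a, b}.
Read '2': w→{b}, y→{y, c}, a→{b}, b→∅; union {y, b, c}; ε-closure = {w, y, b, c}.
Read '1': w→{a}, y→{c}, b→{b}, c→{c}; union {a, b, c}; ε-closure = {w, y, a, b, c}.
Read '2': w→{b}, y→{y, c}, a→{b}, b→∅, c→{z}; union {y, z, b, c}; ε-closure = {w, y, z, b, c}.
Read '1': w→{a}, y→{c}, z→{w}, b→{b}, c→{c}; union {w, a, b, c}; ε-closure = {w, y, a, b, c}.
Read '2': w→{b}, y→{y, c}, a→{b}, b→∅, c→{z}; union {y, z, b, c}; ε-closure = {w, y, z, b, c}.
That set has 5 states.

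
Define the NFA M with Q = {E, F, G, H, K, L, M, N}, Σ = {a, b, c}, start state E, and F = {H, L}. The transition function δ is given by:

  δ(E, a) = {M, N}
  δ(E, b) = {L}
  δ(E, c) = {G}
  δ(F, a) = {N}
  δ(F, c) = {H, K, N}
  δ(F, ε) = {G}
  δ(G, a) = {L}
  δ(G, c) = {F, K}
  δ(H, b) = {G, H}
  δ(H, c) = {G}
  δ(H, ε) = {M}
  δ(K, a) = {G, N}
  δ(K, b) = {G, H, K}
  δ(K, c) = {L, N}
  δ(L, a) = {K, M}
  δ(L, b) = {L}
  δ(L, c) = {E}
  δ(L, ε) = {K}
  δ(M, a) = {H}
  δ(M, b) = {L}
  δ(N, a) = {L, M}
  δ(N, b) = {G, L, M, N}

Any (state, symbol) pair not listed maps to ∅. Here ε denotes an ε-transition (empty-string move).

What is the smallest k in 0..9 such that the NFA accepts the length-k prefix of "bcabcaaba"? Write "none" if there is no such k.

Start in {E}.
Read 'b': {E} → {K, L}.
None of the earlier sets intersect F, but {K, L} does.

1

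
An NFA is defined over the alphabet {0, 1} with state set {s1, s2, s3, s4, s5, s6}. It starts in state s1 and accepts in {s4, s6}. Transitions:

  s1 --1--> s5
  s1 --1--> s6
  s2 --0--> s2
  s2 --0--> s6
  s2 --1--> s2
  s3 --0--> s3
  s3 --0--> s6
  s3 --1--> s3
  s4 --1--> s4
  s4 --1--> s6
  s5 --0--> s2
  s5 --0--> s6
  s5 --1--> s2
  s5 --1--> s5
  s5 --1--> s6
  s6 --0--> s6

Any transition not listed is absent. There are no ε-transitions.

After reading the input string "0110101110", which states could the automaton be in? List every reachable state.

∅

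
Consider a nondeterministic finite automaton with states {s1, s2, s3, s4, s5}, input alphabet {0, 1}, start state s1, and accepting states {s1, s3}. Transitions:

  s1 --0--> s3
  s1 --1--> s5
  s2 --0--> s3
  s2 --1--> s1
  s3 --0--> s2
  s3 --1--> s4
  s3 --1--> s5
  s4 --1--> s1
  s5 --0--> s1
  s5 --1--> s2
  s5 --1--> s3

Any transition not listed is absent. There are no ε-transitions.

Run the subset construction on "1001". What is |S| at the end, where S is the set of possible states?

2

Start in {s1}.
Read '1': s1→{s5}; now {s5}.
Read '0': s5→{s1}; now {s1}.
Read '0': s1→{s3}; now {s3}.
Read '1': s3→{s4, s5}; now {s4, s5}.
That set has 2 states.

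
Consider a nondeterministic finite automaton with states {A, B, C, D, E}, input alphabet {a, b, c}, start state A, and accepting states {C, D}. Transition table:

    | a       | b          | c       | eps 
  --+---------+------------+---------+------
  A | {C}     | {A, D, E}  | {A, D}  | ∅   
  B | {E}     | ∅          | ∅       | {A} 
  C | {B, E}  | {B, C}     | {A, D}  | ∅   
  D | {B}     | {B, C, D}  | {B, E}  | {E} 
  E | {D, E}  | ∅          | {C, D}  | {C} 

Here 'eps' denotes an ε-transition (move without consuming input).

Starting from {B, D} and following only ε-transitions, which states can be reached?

Begin with {B, D}.
ε-move D → E; add E.
ε-move E → C; add C.
ε-move B → A; add A.

{A, B, C, D, E}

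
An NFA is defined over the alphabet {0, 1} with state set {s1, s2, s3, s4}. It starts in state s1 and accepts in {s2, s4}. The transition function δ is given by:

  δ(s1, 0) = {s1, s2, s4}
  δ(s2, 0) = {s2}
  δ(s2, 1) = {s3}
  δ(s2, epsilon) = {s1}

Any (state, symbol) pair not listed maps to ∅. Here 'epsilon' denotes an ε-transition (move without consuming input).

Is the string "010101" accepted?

No

Start in {s1}.
Read '0': s1→{s1, s2, s4}; now {s1, s2, s4}.
Read '1': s1→∅, s2→{s3}, s4→∅; now {s3}.
Read '0': s3→∅; now ∅.
The set is empty and remains empty for the remaining 3 symbols.
The final set ∅ contains no accepting state.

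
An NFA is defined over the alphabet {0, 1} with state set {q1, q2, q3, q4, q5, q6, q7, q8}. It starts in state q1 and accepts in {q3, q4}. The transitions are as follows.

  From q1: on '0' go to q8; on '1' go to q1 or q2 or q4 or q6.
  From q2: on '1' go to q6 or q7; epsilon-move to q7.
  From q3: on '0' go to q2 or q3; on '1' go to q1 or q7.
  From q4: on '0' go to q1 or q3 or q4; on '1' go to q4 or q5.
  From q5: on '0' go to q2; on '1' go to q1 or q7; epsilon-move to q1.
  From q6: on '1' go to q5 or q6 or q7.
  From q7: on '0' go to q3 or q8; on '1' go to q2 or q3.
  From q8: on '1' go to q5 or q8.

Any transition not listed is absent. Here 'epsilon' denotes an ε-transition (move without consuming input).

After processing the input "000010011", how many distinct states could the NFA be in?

Start in {q1}.
Read '0': q1→{q8}; now {q8}.
Read '0': q8→∅; now ∅.
The set is empty and remains empty for the remaining 7 symbols.
That set has 0 states.

0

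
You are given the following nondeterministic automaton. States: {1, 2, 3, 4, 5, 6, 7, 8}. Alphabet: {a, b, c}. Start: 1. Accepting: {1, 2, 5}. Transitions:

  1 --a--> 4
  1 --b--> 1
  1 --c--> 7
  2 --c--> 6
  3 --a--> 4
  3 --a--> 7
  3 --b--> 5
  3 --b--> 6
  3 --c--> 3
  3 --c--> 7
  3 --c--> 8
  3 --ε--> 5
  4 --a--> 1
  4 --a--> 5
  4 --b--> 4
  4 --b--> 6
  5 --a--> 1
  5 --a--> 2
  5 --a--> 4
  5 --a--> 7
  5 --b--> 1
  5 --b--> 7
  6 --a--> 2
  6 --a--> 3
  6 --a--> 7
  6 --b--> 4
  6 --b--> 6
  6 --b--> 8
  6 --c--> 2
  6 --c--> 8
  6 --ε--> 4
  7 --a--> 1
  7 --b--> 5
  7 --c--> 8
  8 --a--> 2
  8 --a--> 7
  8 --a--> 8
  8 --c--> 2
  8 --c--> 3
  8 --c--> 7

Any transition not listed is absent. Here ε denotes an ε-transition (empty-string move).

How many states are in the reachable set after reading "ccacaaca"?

7

Start in {1}.
Read 'c': {1} → {7}.
Read 'c': {7} → {8}.
Read 'a': {8} → {2, 7, 8}.
Read 'c': {2, 7, 8} → {2, 3, 4, 5, 6, 7, 8}.
Read 'a': {2, 3, 4, 5, 6, 7, 8} → {1, 2, 3, 4, 5, 7, 8}.
Read 'a': {1, 2, 3, 4, 5, 7, 8} → {1, 2, 4, 5, 7, 8}.
Read 'c': {1, 2, 4, 5, 7, 8} → {2, 3, 4, 5, 6, 7, 8}.
Read 'a': {2, 3, 4, 5, 6, 7, 8} → {1, 2, 3, 4, 5, 7, 8}.
That set has 7 states.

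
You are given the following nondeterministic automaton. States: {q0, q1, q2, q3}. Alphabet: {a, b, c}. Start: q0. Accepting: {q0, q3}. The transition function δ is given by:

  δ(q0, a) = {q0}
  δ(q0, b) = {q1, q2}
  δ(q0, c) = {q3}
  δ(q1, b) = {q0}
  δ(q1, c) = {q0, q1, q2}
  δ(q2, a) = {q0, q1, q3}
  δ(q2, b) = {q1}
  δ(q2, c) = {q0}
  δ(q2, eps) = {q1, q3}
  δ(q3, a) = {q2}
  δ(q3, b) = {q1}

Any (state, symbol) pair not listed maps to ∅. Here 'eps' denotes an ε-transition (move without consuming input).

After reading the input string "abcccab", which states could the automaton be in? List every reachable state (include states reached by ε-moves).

{q0, q1, q2, q3}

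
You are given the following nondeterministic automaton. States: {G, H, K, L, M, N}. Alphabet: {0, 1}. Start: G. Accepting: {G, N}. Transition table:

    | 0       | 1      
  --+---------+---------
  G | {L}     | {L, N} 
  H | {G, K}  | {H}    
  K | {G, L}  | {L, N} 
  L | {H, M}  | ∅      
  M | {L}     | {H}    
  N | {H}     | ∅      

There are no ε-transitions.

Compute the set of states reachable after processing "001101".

Start in {G}.
Read '0': G→{L}; now {L}.
Read '0': L→{H, M}; now {H, M}.
Read '1': H→{H}, M→{H}; now {H}.
Read '1': H→{H}; now {H}.
Read '0': H→{G, K}; now {G, K}.
Read '1': G→{L, N}, K→{L, N}; now {L, N}.

{L, N}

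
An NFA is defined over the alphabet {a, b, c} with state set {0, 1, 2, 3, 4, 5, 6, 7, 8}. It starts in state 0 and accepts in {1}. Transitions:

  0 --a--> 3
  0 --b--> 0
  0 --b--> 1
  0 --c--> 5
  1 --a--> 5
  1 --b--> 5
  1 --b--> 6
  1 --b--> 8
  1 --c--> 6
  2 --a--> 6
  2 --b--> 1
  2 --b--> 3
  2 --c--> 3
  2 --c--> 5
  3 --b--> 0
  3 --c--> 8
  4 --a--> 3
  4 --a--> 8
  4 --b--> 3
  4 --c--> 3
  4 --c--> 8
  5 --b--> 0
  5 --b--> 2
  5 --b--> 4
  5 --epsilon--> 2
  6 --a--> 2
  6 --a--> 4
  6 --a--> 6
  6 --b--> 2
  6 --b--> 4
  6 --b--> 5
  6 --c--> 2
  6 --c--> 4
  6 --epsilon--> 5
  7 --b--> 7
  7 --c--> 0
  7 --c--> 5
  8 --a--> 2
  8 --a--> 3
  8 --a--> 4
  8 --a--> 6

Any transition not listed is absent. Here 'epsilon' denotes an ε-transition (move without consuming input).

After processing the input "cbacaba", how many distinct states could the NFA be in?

5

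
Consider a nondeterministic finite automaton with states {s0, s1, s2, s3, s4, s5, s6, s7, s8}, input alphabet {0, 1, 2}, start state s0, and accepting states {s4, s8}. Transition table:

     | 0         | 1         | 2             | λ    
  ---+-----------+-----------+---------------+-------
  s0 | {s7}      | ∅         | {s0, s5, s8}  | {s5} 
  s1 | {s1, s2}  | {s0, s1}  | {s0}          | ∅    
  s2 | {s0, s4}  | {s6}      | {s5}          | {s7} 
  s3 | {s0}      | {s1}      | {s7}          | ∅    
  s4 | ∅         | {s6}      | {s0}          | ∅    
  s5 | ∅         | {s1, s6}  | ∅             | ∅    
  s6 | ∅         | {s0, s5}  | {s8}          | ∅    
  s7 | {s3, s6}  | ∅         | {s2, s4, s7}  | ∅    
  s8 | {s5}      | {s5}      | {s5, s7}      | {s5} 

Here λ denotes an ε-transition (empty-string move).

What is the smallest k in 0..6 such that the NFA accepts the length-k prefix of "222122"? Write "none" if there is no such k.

Start: ε-closure({s0}) = {s0, s5}.
Read '2': s0→{s0, s5, s8}, s5→∅; now {s0, s5, s8}.
None of the earlier sets intersect F, but {s0, s5, s8} does.

1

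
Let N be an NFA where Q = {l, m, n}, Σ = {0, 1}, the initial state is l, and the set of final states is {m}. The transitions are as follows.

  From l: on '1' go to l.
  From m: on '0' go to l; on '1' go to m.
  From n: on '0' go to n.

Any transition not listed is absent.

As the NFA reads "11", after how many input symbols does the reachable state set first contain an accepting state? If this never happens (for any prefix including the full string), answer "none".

Start in {l}.
Read '1': {l} → {l}.
Read '1': {l} → {l}.
No reachable set along the way intersects F.

none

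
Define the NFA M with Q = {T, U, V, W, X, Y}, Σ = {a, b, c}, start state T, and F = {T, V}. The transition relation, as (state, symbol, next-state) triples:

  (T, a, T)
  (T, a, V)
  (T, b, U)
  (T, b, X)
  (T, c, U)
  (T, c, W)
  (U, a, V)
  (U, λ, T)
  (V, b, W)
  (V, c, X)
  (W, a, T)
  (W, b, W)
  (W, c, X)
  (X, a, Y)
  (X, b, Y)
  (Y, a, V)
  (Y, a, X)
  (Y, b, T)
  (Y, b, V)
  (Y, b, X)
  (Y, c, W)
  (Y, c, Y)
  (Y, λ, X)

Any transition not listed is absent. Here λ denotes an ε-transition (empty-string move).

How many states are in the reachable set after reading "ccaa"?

Start in {T}.
Read 'c': T→{U, W}; union {U, W}; ε-closure = {T, U, W}.
Read 'c': T→{U, W}, U→∅, W→{X}; union {U, W, X}; ε-closure = {T, U, W, X}.
Read 'a': T→{T, V}, U→{V}, W→{T}, X→{Y}; union {T, V, Y}; ε-closure = {T, V, X, Y}.
Read 'a': T→{T, V}, V→∅, X→{Y}, Y→{V, X}; now {T, V, X, Y}.
That set has 4 states.

4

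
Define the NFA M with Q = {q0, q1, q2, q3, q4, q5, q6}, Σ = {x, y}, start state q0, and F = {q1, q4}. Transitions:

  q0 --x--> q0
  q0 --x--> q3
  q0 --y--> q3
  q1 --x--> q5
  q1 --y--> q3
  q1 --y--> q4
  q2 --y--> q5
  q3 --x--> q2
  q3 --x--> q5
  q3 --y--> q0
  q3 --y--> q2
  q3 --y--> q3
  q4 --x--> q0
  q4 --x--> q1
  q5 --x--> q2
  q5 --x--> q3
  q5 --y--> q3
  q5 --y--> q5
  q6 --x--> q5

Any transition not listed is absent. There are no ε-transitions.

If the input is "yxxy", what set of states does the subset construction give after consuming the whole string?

{q0, q2, q3, q5}

Start in {q0}.
Read 'y': {q0} → {q3}.
Read 'x': {q3} → {q2, q5}.
Read 'x': {q2, q5} → {q2, q3}.
Read 'y': {q2, q3} → {q0, q2, q3, q5}.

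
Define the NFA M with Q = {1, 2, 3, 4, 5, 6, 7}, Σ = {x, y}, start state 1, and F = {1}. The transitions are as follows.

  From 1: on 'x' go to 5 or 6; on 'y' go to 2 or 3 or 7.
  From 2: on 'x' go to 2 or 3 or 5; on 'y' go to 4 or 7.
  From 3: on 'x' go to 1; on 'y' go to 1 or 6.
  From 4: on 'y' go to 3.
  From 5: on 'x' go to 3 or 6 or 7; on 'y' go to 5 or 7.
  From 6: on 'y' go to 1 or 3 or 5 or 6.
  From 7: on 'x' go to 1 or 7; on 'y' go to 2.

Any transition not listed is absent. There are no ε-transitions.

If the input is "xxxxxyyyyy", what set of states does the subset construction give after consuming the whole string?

{1, 2, 3, 4, 5, 6, 7}

Start in {1}.
Read 'x': {1} → {5, 6}.
Read 'x': {5, 6} → {3, 6, 7}.
Read 'x': {3, 6, 7} → {1, 7}.
Read 'x': {1, 7} → {1, 5, 6, 7}.
Read 'x': {1, 5, 6, 7} → {1, 3, 5, 6, 7}.
Read 'y': {1, 3, 5, 6, 7} → {1, 2, 3, 5, 6, 7}.
Read 'y': {1, 2, 3, 5, 6, 7} → {1, 2, 3, 4, 5, 6, 7}.
Read 'y': {1, 2, 3, 4, 5, 6, 7} → {1, 2, 3, 4, 5, 6, 7}.
Read 'y': {1, 2, 3, 4, 5, 6, 7} → {1, 2, 3, 4, 5, 6, 7}.
Read 'y': {1, 2, 3, 4, 5, 6, 7} → {1, 2, 3, 4, 5, 6, 7}.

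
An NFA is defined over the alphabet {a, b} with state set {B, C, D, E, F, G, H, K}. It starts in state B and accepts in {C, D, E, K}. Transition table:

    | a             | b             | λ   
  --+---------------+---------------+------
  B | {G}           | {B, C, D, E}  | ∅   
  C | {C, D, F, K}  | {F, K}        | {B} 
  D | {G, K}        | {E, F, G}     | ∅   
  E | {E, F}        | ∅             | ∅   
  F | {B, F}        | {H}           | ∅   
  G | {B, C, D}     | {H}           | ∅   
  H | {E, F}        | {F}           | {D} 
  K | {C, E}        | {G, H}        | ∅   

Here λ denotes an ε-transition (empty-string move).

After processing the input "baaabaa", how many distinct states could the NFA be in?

7

Start in {B}.
Read 'b': B→{B, C, D, E}; now {B, C, D, E}.
Read 'a': B→{G}, C→{C, D, F, K}, D→{G, K}, E→{E, F}; union {C, D, E, F, G, K}; ε-closure = {B, C, D, E, F, G, K}.
Read 'a': B→{G}, C→{C, D, F, K}, D→{G, K}, E→{E, F}, F→{B, F}, G→{B, C, D}, K→{C, E}; now {B, C, D, E, F, G, K}.
Read 'a': B→{G}, C→{C, D, F, K}, D→{G, K}, E→{E, F}, F→{B, F}, G→{B, C, D}, K→{C, E}; now {B, C, D, E, F, G, K}.
Read 'b': B→{B, C, D, E}, C→{F, K}, D→{E, F, G}, E→∅, F→{H}, G→{H}, K→{G, H}; now {B, C, D, E, F, G, H, K}.
Read 'a': B→{G}, C→{C, D, F, K}, D→{G, K}, E→{E, F}, F→{B, F}, G→{B, C, D}, H→{E, F}, K→{C, E}; now {B, C, D, E, F, G, K}.
Read 'a': B→{G}, C→{C, D, F, K}, D→{G, K}, E→{E, F}, F→{B, F}, G→{B, C, D}, K→{C, E}; now {B, C, D, E, F, G, K}.
That set has 7 states.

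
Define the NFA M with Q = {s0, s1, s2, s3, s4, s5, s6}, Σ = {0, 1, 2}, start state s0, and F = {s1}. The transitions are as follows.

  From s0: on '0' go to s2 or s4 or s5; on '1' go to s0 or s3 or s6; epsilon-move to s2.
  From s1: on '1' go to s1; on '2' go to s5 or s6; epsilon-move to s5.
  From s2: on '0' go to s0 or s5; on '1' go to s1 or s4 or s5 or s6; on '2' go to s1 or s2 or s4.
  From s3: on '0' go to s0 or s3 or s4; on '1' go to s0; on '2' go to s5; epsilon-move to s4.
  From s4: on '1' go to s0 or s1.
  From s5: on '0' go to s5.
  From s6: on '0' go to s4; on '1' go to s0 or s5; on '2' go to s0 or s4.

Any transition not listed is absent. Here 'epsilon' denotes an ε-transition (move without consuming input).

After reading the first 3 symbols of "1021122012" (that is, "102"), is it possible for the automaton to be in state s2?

Start: ε-closure({s0}) = {s0, s2}.
Read '1': s0→{s0, s3, s6}, s2→{s1, s4, s5, s6}; union {s0, s1, s3, s4, s5, s6}; ε-closure = {s0, s1, s2, s3, s4, s5, s6}.
Read '0': s0→{s2, s4, s5}, s1→∅, s2→{s0, s5}, s3→{s0, s3, s4}, s4→∅, s5→{s5}, s6→{s4}; now {s0, s2, s3, s4, s5}.
Read '2': s0→∅, s2→{s1, s2, s4}, s3→{s5}, s4→∅, s5→∅; now {s1, s2, s4, s5}.
State s2 is in {s1, s2, s4, s5}.

Yes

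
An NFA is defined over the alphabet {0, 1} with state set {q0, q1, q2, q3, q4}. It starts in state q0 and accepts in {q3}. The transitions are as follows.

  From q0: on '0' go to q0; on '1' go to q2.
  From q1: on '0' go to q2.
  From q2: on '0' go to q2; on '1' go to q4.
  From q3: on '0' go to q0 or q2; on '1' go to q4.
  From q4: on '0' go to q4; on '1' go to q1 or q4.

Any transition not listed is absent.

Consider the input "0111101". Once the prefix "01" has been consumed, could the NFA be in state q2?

Yes

Start in {q0}.
Read '0': {q0} → {q0}.
Read '1': {q0} → {q2}.
State q2 is in {q2}.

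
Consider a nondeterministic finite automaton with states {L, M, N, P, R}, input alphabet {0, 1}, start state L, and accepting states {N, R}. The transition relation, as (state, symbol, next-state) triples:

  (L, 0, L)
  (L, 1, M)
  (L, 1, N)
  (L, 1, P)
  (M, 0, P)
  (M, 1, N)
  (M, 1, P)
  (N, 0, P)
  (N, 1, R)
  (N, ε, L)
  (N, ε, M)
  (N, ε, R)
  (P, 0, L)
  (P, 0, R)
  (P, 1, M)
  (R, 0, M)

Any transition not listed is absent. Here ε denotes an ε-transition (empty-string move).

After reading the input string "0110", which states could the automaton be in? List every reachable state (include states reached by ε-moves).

Start in {L}.
Read '0': L→{L}; now {L}.
Read '1': L→{M, N, P}; union {M, N, P}; ε-closure = {L, M, N, P, R}.
Read '1': L→{M, N, P}, M→{N, P}, N→{R}, P→{M}, R→∅; union {M, N, P, R}; ε-closure = {L, M, N, P, R}.
Read '0': L→{L}, M→{P}, N→{P}, P→{L, R}, R→{M}; now {L, M, P, R}.

{L, M, P, R}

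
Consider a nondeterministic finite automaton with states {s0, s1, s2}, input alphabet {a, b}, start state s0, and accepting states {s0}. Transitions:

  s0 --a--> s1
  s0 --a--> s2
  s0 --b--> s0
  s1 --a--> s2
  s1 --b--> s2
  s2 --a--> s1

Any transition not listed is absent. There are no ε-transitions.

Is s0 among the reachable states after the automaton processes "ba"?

No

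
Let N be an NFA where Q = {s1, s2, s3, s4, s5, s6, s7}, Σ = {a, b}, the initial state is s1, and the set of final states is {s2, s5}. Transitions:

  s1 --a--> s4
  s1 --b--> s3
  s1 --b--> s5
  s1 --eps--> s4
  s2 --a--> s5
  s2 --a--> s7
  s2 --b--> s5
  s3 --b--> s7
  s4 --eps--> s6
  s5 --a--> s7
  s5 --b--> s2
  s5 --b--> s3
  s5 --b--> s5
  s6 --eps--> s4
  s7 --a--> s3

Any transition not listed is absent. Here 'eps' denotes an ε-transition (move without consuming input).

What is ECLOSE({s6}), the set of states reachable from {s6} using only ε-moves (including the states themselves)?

{s4, s6}

Begin with {s6}.
ε-move s6 → s4; add s4.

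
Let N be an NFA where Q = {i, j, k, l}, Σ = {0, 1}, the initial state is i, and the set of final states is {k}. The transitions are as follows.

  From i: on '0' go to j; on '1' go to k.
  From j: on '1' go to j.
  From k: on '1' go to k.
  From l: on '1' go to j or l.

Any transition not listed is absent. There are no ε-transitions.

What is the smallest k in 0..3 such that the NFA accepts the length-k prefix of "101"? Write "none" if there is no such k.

Start in {i}.
Read '1': {i} → {k}.
None of the earlier sets intersect F, but {k} does.

1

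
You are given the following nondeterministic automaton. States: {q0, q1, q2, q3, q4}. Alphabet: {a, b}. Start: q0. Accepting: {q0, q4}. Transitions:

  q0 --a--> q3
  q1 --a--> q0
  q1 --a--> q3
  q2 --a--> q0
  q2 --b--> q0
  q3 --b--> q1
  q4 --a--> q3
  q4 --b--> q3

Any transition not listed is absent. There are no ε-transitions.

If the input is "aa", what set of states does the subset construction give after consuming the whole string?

∅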